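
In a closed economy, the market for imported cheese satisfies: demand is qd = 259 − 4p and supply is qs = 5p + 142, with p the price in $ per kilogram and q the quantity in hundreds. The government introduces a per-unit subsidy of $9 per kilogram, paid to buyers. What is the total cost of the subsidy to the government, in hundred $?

Without the subsidy, 259 − 4p = 5p + 142 gives 9p = 117, so p* = $13 and q* = 207.
With a per-unit subsidy paid to buyers, each effectively pays p − 9, so demand becomes qd = 259 − 4(p − 9).
New equilibrium: buyers pay $8, sellers receive $17, q = 227. (Wedge: pb − ps = −9.)
Outlay = t · Q = 9 · 227 = $2043.

Government outlay = $2043 hundred.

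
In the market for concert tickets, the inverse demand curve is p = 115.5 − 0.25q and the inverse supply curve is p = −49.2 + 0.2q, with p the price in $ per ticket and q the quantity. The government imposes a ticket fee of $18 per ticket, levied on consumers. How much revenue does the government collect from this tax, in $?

Rewrite in direct form: qd = 462 − 4p and qs = 5p + 246.
Without the tax, 462 − 4p = 5p + 246 gives 9p = 216, so p* = $24 and q* = 366.
With the tax collected from consumers, demand (in seller-price terms) shifts: qd = 462 − 4(p + 18).
Solving gives q = 326 with consumers paying $34 and sellers receiving $16 (the $18 wedge).
Revenue = t · Q = 18 · 326 = $5868.

Tax revenue = $5868.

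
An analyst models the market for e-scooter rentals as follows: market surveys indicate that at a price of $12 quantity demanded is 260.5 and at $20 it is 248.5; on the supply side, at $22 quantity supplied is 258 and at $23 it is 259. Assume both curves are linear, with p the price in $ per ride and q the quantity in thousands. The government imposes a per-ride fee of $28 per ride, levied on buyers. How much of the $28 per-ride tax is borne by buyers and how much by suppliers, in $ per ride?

Buyers bear $11.2 per ride; suppliers bear $16.8 per ride.

Demand slope: (248.5 − 260.5)/(20 − 12) = -1.5, so qd = 278.5 − 1.5p.
Supply slope: (259 − 258)/(23 − 22) = 1, so qs = p + 236.
Without the tax, 278.5 − 1.5p = p + 236 gives 2.5p = 42.5, so p* = $17 and q* = 253.
With the tax collected from buyers, demand (in seller-price terms) shifts: qd = 278.5 − 1.5(p + 28).
Solving gives q = 236.2 with buyers paying $28.2 and suppliers receiving $0.2 (the $28 wedge).
Burden on buyers: $11.2; on suppliers: $16.8. (They sum to $28.)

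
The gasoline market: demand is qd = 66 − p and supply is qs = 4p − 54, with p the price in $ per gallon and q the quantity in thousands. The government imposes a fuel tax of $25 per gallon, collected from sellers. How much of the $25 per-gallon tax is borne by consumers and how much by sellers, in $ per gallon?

Consumers bear $20 per gallon; sellers bear $5 per gallon.

Without the tax, 66 − p = 4p − 54 gives 5p = 120, so p* = $24 and q* = 42.
With the tax collected from sellers, supply shifts: qs = 4(p − 25) − 54.
Solving gives q = 22 with consumers paying $44 and sellers receiving $19 (the $25 wedge).
Burden on consumers: $20; on sellers: $5. (They sum to $25.)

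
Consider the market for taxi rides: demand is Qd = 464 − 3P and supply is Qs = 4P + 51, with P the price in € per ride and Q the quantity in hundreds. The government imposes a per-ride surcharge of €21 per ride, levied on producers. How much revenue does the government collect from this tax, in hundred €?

Tax revenue = €5271 hundred.

Before the tax: set 464 − 3P = 4P + 51 → P* = €59, Q* = 287.
With the tax collected from producers, supply shifts: Qs = 4(P − 21) + 51.
New equilibrium: buyers pay €71, producers receive €50, Q = 251. (Wedge: Pb − Ps = 21.)
Revenue = t · Q = 21 · 251 = €5271.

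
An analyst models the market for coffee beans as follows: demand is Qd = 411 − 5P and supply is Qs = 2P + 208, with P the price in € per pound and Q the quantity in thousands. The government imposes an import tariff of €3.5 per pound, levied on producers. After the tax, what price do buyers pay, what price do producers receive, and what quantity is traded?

Without the tax, 411 − 5P = 2P + 208 gives 7P = 203, so P* = €29 and Q* = 266.
With the tax collected from producers, supply shifts: Qs = 2(P − 3.5) + 208.
New equilibrium: buyers pay €30, producers receive €26.5, Q = 261. (Wedge: Pb − Ps = 3.5.)

Buyers pay €30; producers receive €26.5; quantity = 261.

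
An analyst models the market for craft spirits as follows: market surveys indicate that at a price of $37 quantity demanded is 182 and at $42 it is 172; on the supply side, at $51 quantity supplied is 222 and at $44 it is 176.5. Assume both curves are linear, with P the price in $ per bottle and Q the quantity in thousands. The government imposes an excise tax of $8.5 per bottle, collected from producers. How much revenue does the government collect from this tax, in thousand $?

Tax revenue = $1334.5 thousand.

Demand slope: (172 − 182)/(42 − 37) = -2, so Qd = 256 − 2P.
Supply slope: (176.5 − 222)/(44 − 51) = 6.5, so Qs = 6.5P − 109.5.
Without the tax, 256 − 2P = 6.5P − 109.5 gives 8.5P = 365.5, so P* = $43 and Q* = 170.
With the tax collected from producers, supply shifts: Qs = 6.5(P − 8.5) − 109.5.
Solving gives Q = 157 with buyers paying $49.5 and producers receiving $41 (the $8.5 wedge).
Revenue = t · Q = 8.5 · 157 = $1334.5.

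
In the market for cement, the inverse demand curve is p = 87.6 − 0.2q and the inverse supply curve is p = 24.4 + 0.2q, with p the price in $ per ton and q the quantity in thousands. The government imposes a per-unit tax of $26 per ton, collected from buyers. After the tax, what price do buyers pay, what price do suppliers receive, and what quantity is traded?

Inverting to q(p) form: qd = 438 − 5p; qs = 5p − 122.
Before the tax: set 438 − 5p = 5p − 122 → p* = $56, q* = 158.
With the tax collected from buyers, demand (in seller-price terms) shifts: qd = 438 − 5(p + 26).
New equilibrium: buyers pay $69, suppliers receive $43, q = 93. (Wedge: pb − ps = 26.)
The less price-elastic side of the market bears the larger share of a per-unit tax.

Buyers pay $69; suppliers receive $43; quantity = 93.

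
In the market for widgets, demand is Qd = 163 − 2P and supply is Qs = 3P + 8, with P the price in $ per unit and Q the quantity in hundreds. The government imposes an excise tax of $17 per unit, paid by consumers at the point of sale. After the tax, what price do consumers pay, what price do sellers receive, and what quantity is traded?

Before the tax: set 163 − 2P = 3P + 8 → P* = $31, Q* = 101.
With the tax collected from consumers, demand (in seller-price terms) shifts: Qd = 163 − 2(P + 17).
Solving gives Q = 80.6 with consumers paying $41.2 and sellers receiving $24.2 (the $17 wedge).
The less price-elastic side of the market bears the larger share of a per-unit tax.

Consumers pay $41.2; sellers receive $24.2; quantity = 80.6.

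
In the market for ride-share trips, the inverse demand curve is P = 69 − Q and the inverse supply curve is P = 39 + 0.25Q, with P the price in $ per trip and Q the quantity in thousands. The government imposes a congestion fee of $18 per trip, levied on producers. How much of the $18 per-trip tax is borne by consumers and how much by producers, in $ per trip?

Consumers bear $14.4 per trip; producers bear $3.6 per trip.

Inverting to Q(P) form: Qd = 69 − P; Qs = 4P − 156.
Before the tax: set 69 − P = 4P − 156 → P* = $45, Q* = 24.
With the tax collected from producers, supply shifts: Qs = 4(P − 18) − 156.
New equilibrium: consumers pay $59.4, producers receive $41.4, Q = 9.6. (Wedge: Pb − Ps = 18.)
Burden on consumers: $14.4; on producers: $3.6. (They sum to $18.)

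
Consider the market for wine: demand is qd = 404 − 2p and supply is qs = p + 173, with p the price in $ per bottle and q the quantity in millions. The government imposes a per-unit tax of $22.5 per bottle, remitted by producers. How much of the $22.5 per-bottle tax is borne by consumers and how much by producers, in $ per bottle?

Consumers bear $7.5 per bottle; producers bear $15 per bottle.

Before the tax: set 404 − 2p = p + 173 → p* = $77, q* = 250.
With the tax collected from producers, supply shifts: qs = (p − 22.5) + 173.
Solving gives q = 235 with consumers paying $84.5 and producers receiving $62 (the $22.5 wedge).
Burden on consumers: $7.5; on producers: $15. (They sum to $22.5.)
The less price-elastic side of the market bears the larger share of a per-unit tax.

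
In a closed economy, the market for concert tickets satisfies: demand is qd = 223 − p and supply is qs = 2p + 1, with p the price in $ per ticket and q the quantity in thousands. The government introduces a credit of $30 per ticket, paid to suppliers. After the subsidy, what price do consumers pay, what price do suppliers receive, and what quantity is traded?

Consumers pay $54; suppliers receive $84; quantity = 169.

Before the subsidy: set 223 − p = 2p + 1 → p* = $74, q* = 149.
With a per-unit subsidy paid to suppliers, each receives p + 30 per unit sold, so supply becomes qs = 2(p + 30) + 1.
New equilibrium: consumers pay $54, suppliers receive $84, q = 169. (Wedge: pb − ps = −30.)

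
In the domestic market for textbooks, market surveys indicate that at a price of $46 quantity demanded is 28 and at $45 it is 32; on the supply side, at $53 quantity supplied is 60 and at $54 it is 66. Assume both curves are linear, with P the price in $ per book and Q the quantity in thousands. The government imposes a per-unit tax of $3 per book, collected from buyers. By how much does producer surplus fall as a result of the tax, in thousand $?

Producer surplus falls by $24.48 thousand.

Demand slope: (32 − 28)/(45 − 46) = -4, so Qd = 212 − 4P.
Supply slope: (66 − 60)/(54 − 53) = 6, so Qs = 6P − 258.
Before the tax: set 212 − 4P = 6P − 258 → P* = $47, Q* = 24.
With the tax collected from buyers, demand (in seller-price terms) shifts: Qd = 212 − 4(P + 3).
New equilibrium: buyers pay $48.8, suppliers receive $45.8, Q = 16.8. (Wedge: Pb − Ps = 3.)
ΔPS is the trapezoid between Q = 16.8 and Q = 24 of height $1.2: ½ · (24 + 16.8) · 1.2 = $24.48.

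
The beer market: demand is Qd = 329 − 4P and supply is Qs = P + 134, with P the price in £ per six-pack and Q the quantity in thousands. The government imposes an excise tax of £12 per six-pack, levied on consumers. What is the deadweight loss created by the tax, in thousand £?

Deadweight loss = £57.6 thousand.

Without the tax, 329 − 4P = P + 134 gives 5P = 195, so P* = £39 and Q* = 173.
With the tax collected from consumers, demand (in seller-price terms) shifts: Qd = 329 − 4(P + 12).
New equilibrium: consumers pay £41.4, suppliers receive £29.4, Q = 163.4. (Wedge: Pb − Ps = 12.)
Quantity falls by |ΔQ| = |173 − 163.4| = 9.6.
DWL = ½ · t · |ΔQ| = ½ · 12 · 9.6 = £57.6.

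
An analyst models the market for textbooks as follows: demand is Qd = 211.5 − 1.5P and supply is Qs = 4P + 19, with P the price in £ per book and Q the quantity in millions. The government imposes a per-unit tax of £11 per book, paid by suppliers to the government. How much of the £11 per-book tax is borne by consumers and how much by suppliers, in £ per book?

Consumers bear £8 per book; suppliers bear £3 per book.

Before the tax: set 211.5 − 1.5P = 4P + 19 → P* = £35, Q* = 159.
With the tax collected from suppliers, supply shifts: Qs = 4(P − 11) + 19.
New equilibrium: consumers pay £43, suppliers receive £32, Q = 147. (Wedge: Pb − Ps = 11.)
Burden on consumers: £8; on suppliers: £3. (They sum to £11.)
The less price-elastic side of the market bears the larger share of a per-unit tax.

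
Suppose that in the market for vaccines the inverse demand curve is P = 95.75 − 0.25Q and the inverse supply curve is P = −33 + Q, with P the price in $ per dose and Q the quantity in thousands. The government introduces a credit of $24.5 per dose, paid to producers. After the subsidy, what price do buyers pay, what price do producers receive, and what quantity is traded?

Buyers pay $65.1; producers receive $89.6; quantity = 122.6.

Inverting to Q(P) form: Qd = 383 − 4P; Qs = P + 33.
Before the subsidy: set 383 − 4P = P + 33 → P* = $70, Q* = 103.
With a per-unit subsidy paid to producers, each receives P + 24.5 per unit sold, so supply becomes Qs = (P + 24.5) + 33.
Solving gives Q = 122.6 with buyers paying $65.1 and producers receiving $89.6 (the $24.5 wedge).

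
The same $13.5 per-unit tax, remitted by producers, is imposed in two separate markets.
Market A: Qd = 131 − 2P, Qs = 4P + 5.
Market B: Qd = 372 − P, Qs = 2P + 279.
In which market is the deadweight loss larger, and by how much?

Market A: pre-tax P* = $21, Q* = 89; post-tax Q = 71; deadweight loss = $121.5.
Market B: pre-tax P* = $31, Q* = 341; post-tax Q = 332; deadweight loss = $60.75.
Difference: $121.5 vs $60.75 → market A is larger by $60.75.

Market A, by $60.75.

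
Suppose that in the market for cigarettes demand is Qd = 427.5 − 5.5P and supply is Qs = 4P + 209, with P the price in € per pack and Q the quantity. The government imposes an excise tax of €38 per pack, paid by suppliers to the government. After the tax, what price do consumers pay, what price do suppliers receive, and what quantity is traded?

Consumers pay €39; suppliers receive €1; quantity = 213.

Before the tax: set 427.5 − 5.5P = 4P + 209 → P* = €23, Q* = 301.
With the tax collected from suppliers, supply shifts: Qs = 4(P − 38) + 209.
New equilibrium: consumers pay €39, suppliers receive €1, Q = 213. (Wedge: Pb − Ps = 38.)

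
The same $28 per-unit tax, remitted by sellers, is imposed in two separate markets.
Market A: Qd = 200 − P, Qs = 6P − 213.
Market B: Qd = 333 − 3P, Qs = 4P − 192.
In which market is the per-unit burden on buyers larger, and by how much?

Market A: pre-tax P* = $59, Q* = 141; post-tax Q = 117; per-unit burden on buyers = $24.
Market B: pre-tax P* = $75, Q* = 108; post-tax Q = 60; per-unit burden on buyers = $16.
Difference: $24 vs $16 → market A is larger by $8.

Market A, by $8.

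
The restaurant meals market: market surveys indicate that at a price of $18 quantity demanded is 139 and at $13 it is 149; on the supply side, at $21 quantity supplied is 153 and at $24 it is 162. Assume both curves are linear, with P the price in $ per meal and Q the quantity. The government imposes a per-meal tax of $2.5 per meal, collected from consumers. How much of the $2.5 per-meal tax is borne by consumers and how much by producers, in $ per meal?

Demand slope: (149 − 139)/(13 − 18) = -2, so Qd = 175 − 2P.
Supply slope: (162 − 153)/(24 − 21) = 3, so Qs = 3P + 90.
Before the tax: set 175 − 2P = 3P + 90 → P* = $17, Q* = 141.
With the tax collected from consumers, demand (in seller-price terms) shifts: Qd = 175 − 2(P + 2.5).
Solving gives Q = 138 with consumers paying $18.5 and producers receiving $16 (the $2.5 wedge).
Burden on consumers: $1.5; on producers: $1. (They sum to $2.5.)

Consumers bear $1.5 per meal; producers bear $1 per meal.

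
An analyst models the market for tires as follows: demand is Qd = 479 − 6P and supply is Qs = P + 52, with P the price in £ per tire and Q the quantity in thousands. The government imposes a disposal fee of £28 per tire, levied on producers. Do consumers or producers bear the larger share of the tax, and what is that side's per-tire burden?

Before the tax: set 479 − 6P = P + 52 → P* = £61, Q* = 113.
With the tax collected from producers, supply shifts: Qs = (P − 28) + 52.
Solving gives Q = 89 with consumers paying £65 and producers receiving £37 (the £28 wedge).
Per-tire burden: consumers £4, producers £24.
Producers take the larger share because supply is less price-elastic here (demand slope 6 vs supply slope 1).

Producers bear the larger share: £24 per tire.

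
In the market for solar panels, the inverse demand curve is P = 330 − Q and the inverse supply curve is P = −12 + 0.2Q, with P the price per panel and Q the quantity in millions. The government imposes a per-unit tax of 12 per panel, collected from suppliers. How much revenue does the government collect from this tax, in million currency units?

Rewrite in direct form: Qd = 330 − P and Qs = 5P + 60.
Before the tax: set 330 − P = 5P + 60 → P* = 45, Q* = 285.
With the tax collected from suppliers, supply shifts: Qs = 5(P − 12) + 60.
Solving gives Q = 275 with buyers paying 55 and suppliers receiving 43 (the 12 wedge).
Revenue = t · Q = 12 · 275 = 3300.

Tax revenue = 3300 million.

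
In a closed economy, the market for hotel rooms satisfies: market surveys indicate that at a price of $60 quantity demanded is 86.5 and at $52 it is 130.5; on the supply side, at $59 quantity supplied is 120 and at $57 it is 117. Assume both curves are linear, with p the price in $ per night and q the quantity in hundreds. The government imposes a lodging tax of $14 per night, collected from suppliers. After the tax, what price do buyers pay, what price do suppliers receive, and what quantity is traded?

Demand slope: (130.5 − 86.5)/(52 − 60) = -5.5, so qd = 416.5 − 5.5p.
Supply slope: (117 − 120)/(57 − 59) = 1.5, so qs = 1.5p + 31.5.
Before the tax: set 416.5 − 5.5p = 1.5p + 31.5 → p* = $55, q* = 114.
With the tax collected from suppliers, supply shifts: qs = 1.5(p − 14) + 31.5.
New equilibrium: buyers pay $58, suppliers receive $44, q = 97.5. (Wedge: pb − ps = 14.)
The less price-elastic side of the market bears the larger share of a per-unit tax.

Buyers pay $58; suppliers receive $44; quantity = 97.5.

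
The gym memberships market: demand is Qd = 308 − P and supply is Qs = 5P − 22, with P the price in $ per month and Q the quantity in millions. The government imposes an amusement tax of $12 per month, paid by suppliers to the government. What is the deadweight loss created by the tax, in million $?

Before the tax: set 308 − P = 5P − 22 → P* = $55, Q* = 253.
With the tax collected from suppliers, supply shifts: Qs = 5(P − 12) − 22.
Solving gives Q = 243 with buyers paying $65 and suppliers receiving $53 (the $12 wedge).
Quantity falls by |ΔQ| = |253 − 243| = 10.
DWL = ½ · t · |ΔQ| = ½ · 12 · 10 = $60.

Deadweight loss = $60 million.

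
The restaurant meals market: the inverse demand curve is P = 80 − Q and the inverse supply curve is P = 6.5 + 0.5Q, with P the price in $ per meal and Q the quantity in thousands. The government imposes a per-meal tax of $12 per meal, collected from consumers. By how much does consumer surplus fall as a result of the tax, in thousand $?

Consumer surplus falls by $360 thousand.

Inverting to Q(P) form: Qd = 80 − P; Qs = 2P − 13.
Without the tax, 80 − P = 2P − 13 gives 3P = 93, so P* = $31 and Q* = 49.
With the tax collected from consumers, demand (in seller-price terms) shifts: Qd = 80 − (P + 12).
Solving gives Q = 41 with consumers paying $39 and sellers receiving $27 (the $12 wedge).
ΔCS is the trapezoid between Q = 41 and Q = 49 of height $8: ½ · (49 + 41) · 8 = $360.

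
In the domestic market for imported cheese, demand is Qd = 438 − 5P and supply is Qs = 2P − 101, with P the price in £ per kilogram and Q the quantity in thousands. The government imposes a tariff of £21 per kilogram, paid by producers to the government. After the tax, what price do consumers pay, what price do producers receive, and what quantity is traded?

Consumers pay £83; producers receive £62; quantity = 23.

Without the tax, 438 − 5P = 2P − 101 gives 7P = 539, so P* = £77 and Q* = 53.
With the tax collected from producers, supply shifts: Qs = 2(P − 21) − 101.
Solving gives Q = 23 with consumers paying £83 and producers receiving £62 (the £21 wedge).
The less price-elastic side of the market bears the larger share of a per-unit tax.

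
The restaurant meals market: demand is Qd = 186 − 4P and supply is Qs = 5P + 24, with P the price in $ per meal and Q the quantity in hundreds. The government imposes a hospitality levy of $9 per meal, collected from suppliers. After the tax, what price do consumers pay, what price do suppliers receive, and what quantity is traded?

Consumers pay $23; suppliers receive $14; quantity = 94.

Before the tax: set 186 − 4P = 5P + 24 → P* = $18, Q* = 114.
With the tax collected from suppliers, supply shifts: Qs = 5(P − 9) + 24.
Solving gives Q = 94 with consumers paying $23 and suppliers receiving $14 (the $9 wedge).
The less price-elastic side of the market bears the larger share of a per-unit tax.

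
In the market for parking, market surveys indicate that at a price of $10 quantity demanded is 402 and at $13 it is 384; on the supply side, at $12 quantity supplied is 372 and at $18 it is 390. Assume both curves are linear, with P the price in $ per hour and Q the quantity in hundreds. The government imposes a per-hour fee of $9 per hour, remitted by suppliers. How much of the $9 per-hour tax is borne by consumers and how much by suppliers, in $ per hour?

Consumers bear $3 per hour; suppliers bear $6 per hour.

Demand slope: (384 − 402)/(13 − 10) = -6, so Qd = 462 − 6P.
Supply slope: (390 − 372)/(18 − 12) = 3, so Qs = 3P + 336.
Before the tax: set 462 − 6P = 3P + 336 → P* = $14, Q* = 378.
With the tax collected from suppliers, supply shifts: Qs = 3(P − 9) + 336.
Solving gives Q = 360 with consumers paying $17 and suppliers receiving $8 (the $9 wedge).
Burden on consumers: $3; on suppliers: $6. (They sum to $9.)
The less price-elastic side of the market bears the larger share of a per-unit tax.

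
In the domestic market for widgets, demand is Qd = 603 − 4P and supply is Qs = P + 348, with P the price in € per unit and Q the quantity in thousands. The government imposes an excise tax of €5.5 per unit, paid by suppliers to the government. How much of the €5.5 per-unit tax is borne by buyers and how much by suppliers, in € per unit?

Buyers bear €1.1 per unit; suppliers bear €4.4 per unit.

Without the tax, 603 − 4P = P + 348 gives 5P = 255, so P* = €51 and Q* = 399.
With the tax collected from suppliers, supply shifts: Qs = (P − 5.5) + 348.
New equilibrium: buyers pay €52.1, suppliers receive €46.6, Q = 394.6. (Wedge: Pb − Ps = 5.5.)
Burden on buyers: €1.1; on suppliers: €4.4. (They sum to €5.5.)
The less price-elastic side of the market bears the larger share of a per-unit tax.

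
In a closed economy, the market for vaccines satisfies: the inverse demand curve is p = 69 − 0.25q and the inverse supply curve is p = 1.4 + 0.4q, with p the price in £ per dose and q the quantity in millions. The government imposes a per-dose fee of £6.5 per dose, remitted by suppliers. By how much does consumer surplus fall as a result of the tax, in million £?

Rewrite in direct form: qd = 276 − 4p and qs = 2.5p − 3.5.
Without the tax, 276 − 4p = 2.5p − 3.5 gives 6.5p = 279.5, so p* = £43 and q* = 104.
With the tax collected from suppliers, supply shifts: qs = 2.5(p − 6.5) − 3.5.
Solving gives q = 94 with buyers paying £45.5 and suppliers receiving £39 (the £6.5 wedge).
ΔCS is the trapezoid between Q = 94 and Q = 104 of height £2.5: ½ · (104 + 94) · 2.5 = £247.5.

Consumer surplus falls by £247.5 million.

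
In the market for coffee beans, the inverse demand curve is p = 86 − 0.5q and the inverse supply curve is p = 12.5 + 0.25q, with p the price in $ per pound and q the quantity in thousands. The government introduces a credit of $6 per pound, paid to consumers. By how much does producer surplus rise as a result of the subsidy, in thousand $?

Producer surplus rises by $204 thousand.

Inverting to q(p) form: qd = 172 − 2p; qs = 4p − 50.
Before the subsidy: set 172 − 2p = 4p − 50 → p* = $37, q* = 98.
With a per-unit subsidy paid to consumers, each effectively pays p − 6, so demand becomes qd = 172 − 2(p − 6).
New equilibrium: consumers pay $33, producers receive $39, q = 106. (Wedge: pb − ps = −6.)
ΔPS is the trapezoid between Q = 106 and Q = 98 of height $2: ½ · (98 + 106) · 2 = $204.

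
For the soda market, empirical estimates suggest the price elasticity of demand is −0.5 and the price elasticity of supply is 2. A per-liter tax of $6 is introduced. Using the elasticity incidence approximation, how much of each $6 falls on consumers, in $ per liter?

Incidence ratio: consumers' share ≈ εs / (εs + |εd|) = 2 / (2 + 0.5) = 0.8.
So consumers bear ≈ 0.8 × $6 = $4.8; sellers bear $1.2.

Consumers bear ≈ $4.8 per liter.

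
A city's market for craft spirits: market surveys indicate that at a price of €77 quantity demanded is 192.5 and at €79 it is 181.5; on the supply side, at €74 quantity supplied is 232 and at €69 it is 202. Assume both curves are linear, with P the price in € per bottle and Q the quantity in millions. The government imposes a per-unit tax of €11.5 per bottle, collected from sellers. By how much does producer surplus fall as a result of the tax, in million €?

Demand slope: (181.5 − 192.5)/(79 − 77) = -5.5, so Qd = 616 − 5.5P.
Supply slope: (202 − 232)/(69 − 74) = 6, so Qs = 6P − 212.
Before the tax: set 616 − 5.5P = 6P − 212 → P* = €72, Q* = 220.
With the tax collected from sellers, supply shifts: Qs = 6(P − 11.5) − 212.
New equilibrium: consumers pay €78, sellers receive €66.5, Q = 187. (Wedge: Pb − Ps = 11.5.)
ΔPS is the trapezoid between Q = 187 and Q = 220 of height €5.5: ½ · (220 + 187) · 5.5 = €1119.25.

Producer surplus falls by €1119.25 million.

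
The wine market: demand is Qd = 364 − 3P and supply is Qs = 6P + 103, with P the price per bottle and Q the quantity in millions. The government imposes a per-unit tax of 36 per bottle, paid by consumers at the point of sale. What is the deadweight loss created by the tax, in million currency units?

Before the tax: set 364 − 3P = 6P + 103 → P* = 29, Q* = 277.
With the tax collected from consumers, demand (in seller-price terms) shifts: Qd = 364 − 3(P + 36).
New equilibrium: consumers pay 53, producers receive 17, Q = 205. (Wedge: Pb − Ps = 36.)
Quantity falls by |ΔQ| = |277 − 205| = 72.
DWL = ½ · t · |ΔQ| = ½ · 36 · 72 = 1296.

Deadweight loss = 1296 million.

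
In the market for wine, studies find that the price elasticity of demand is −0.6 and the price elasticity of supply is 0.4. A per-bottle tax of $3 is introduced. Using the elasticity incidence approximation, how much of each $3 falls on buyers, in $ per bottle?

Incidence ratio: buyers' share ≈ εs / (εs + |εd|) = 0.4 / (0.4 + 0.6) = 0.4.
So buyers bear ≈ 0.4 × $3 = $1.2; producers bear $1.8.

Buyers bear ≈ $1.2 per bottle.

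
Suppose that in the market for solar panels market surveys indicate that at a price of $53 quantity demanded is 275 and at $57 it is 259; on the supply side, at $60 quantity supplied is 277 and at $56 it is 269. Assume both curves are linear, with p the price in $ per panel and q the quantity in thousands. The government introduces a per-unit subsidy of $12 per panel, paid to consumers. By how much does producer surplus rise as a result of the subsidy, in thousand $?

Demand slope: (259 − 275)/(57 − 53) = -4, so qd = 487 − 4p.
Supply slope: (269 − 277)/(56 − 60) = 2, so qs = 2p + 157.
Before the subsidy: set 487 − 4p = 2p + 157 → p* = $55, q* = 267.
With a per-unit subsidy paid to consumers, each effectively pays p − 12, so demand becomes qd = 487 − 4(p − 12).
Solving gives q = 283 with consumers paying $51 and suppliers receiving $63 (the $12 wedge).
ΔPS is the trapezoid between Q = 283 and Q = 267 of height $8: ½ · (267 + 283) · 8 = $2200.

Producer surplus rises by $2200 thousand.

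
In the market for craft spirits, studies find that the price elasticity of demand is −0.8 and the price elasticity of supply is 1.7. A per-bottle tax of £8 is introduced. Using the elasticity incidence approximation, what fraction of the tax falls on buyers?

Incidence ratio: buyers' share ≈ εs / (εs + |εd|) = 1.7 / (1.7 + 0.8) = 0.68.
Supply is the more elastic side, so buyers bear the larger share.

Buyers' share ≈ 0.68.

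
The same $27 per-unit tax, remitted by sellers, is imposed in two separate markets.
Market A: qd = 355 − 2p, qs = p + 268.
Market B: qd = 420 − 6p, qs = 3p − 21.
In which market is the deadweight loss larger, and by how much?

Market B, by $486.

Market A: pre-tax p* = $29, q* = 297; post-tax q = 279; deadweight loss = $243.
Market B: pre-tax p* = $49, q* = 126; post-tax q = 72; deadweight loss = $729.
Difference: $243 vs $729 → market B is larger by $486.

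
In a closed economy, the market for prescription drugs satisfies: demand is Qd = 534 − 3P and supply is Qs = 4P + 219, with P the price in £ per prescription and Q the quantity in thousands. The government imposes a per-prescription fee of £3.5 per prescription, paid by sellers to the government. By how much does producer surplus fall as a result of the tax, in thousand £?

Producer surplus falls by £594 thousand.

Without the tax, 534 − 3P = 4P + 219 gives 7P = 315, so P* = £45 and Q* = 399.
With the tax collected from sellers, supply shifts: Qs = 4(P − 3.5) + 219.
New equilibrium: consumers pay £47, sellers receive £43.5, Q = 393. (Wedge: Pb − Ps = 3.5.)
ΔPS is the trapezoid between Q = 393 and Q = 399 of height £1.5: ½ · (399 + 393) · 1.5 = £594.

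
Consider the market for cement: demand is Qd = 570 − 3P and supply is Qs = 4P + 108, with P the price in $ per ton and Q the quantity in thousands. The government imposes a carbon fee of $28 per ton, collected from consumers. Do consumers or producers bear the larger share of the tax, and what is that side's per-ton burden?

Before the tax: set 570 − 3P = 4P + 108 → P* = $66, Q* = 372.
With the tax collected from consumers, demand (in seller-price terms) shifts: Qd = 570 − 3(P + 28).
Solving gives Q = 324 with consumers paying $82 and producers receiving $54 (the $28 wedge).
Per-ton burden: consumers $16, producers $12.
Consumers take the larger share because demand is less price-elastic here (demand slope 3 vs supply slope 4).
The less price-elastic side of the market bears the larger share of a per-unit tax.

Consumers bear the larger share: $16 per ton.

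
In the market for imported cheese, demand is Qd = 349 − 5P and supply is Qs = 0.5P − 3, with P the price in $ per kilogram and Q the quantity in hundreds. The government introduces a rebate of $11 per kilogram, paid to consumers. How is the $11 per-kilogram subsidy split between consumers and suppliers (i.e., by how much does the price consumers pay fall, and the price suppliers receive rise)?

Consumers gain $1 per kilogram; suppliers gain $10 per kilogram.

Before the subsidy: set 349 − 5P = 0.5P − 3 → P* = $64, Q* = 29.
With a per-unit subsidy paid to consumers, each effectively pays P − 11, so demand becomes Qd = 349 − 5(P − 11).
Solving gives Q = 34 with consumers paying $63 and suppliers receiving $74 (the $11 wedge).
Gain to consumers: $1; to suppliers: $10. (They sum to $11.)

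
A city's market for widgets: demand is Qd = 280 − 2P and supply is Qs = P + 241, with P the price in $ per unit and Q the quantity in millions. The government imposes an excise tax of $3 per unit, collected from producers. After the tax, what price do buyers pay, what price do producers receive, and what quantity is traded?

Before the tax: set 280 − 2P = P + 241 → P* = $13, Q* = 254.
With the tax collected from producers, supply shifts: Qs = (P − 3) + 241.
New equilibrium: buyers pay $14, producers receive $11, Q = 252. (Wedge: Pb − Ps = 3.)

Buyers pay $14; producers receive $11; quantity = 252.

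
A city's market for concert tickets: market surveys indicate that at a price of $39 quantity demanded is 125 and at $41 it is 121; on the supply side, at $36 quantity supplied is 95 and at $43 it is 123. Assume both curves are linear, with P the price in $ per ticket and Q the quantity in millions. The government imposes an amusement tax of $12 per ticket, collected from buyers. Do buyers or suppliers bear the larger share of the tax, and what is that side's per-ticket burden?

Demand slope: (121 − 125)/(41 − 39) = -2, so Qd = 203 − 2P.
Supply slope: (123 − 95)/(43 − 36) = 4, so Qs = 4P − 49.
Without the tax, 203 − 2P = 4P − 49 gives 6P = 252, so P* = $42 and Q* = 119.
With the tax collected from buyers, demand (in seller-price terms) shifts: Qd = 203 − 2(P + 12).
Solving gives Q = 103 with buyers paying $50 and suppliers receiving $38 (the $12 wedge).
Per-ticket burden: buyers $8, suppliers $4.
Buyers take the larger share because demand is less price-elastic here (demand slope 2 vs supply slope 4).
The less price-elastic side of the market bears the larger share of a per-unit tax.

Buyers bear the larger share: $8 per ticket.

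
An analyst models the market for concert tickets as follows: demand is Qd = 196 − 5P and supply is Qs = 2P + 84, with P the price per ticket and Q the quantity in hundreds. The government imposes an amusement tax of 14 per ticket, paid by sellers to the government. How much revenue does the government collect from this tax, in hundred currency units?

Without the tax, 196 − 5P = 2P + 84 gives 7P = 112, so P* = 16 and Q* = 116.
With the tax collected from sellers, supply shifts: Qs = 2(P − 14) + 84.
Solving gives Q = 96 with consumers paying 20 and sellers receiving 6 (the 14 wedge).
Revenue = t · Q = 14 · 96 = 1344.

Tax revenue = 1344 hundred.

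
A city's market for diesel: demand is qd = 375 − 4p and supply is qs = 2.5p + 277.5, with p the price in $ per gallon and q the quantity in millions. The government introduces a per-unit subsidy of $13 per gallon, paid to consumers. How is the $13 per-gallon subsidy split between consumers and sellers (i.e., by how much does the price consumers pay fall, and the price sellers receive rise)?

Consumers gain $5 per gallon; sellers gain $8 per gallon.

Without the subsidy, 375 − 4p = 2.5p + 277.5 gives 6.5p = 97.5, so p* = $15 and q* = 315.
With a per-unit subsidy paid to consumers, each effectively pays p − 13, so demand becomes qd = 375 − 4(p − 13).
Solving gives q = 335 with consumers paying $10 and sellers receiving $23 (the $13 wedge).
Gain to consumers: $5; to sellers: $8. (They sum to $13.)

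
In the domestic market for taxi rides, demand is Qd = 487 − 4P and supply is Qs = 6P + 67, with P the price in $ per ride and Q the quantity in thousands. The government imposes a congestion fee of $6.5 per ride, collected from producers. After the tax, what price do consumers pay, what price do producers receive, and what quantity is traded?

Consumers pay $45.9; producers receive $39.4; quantity = 303.4.

Without the tax, 487 − 4P = 6P + 67 gives 10P = 420, so P* = $42 and Q* = 319.
With the tax collected from producers, supply shifts: Qs = 6(P − 6.5) + 67.
New equilibrium: consumers pay $45.9, producers receive $39.4, Q = 303.4. (Wedge: Pb − Ps = 6.5.)
The less price-elastic side of the market bears the larger share of a per-unit tax.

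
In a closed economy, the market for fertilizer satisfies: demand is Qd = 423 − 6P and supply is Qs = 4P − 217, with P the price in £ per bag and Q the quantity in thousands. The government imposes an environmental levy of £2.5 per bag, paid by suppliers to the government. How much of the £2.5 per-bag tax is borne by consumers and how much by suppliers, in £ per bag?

Consumers bear £1 per bag; suppliers bear £1.5 per bag.

Before the tax: set 423 − 6P = 4P − 217 → P* = £64, Q* = 39.
With the tax collected from suppliers, supply shifts: Qs = 4(P − 2.5) − 217.
New equilibrium: consumers pay £65, suppliers receive £62.5, Q = 33. (Wedge: Pb − Ps = 2.5.)
Burden on consumers: £1; on suppliers: £1.5. (They sum to £2.5.)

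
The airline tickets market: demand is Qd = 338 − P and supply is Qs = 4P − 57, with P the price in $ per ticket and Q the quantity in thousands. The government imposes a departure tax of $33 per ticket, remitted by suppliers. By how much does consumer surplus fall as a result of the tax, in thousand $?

Without the tax, 338 − P = 4P − 57 gives 5P = 395, so P* = $79 and Q* = 259.
With the tax collected from suppliers, supply shifts: Qs = 4(P − 33) − 57.
Solving gives Q = 232.6 with consumers paying $105.4 and suppliers receiving $72.4 (the $33 wedge).
ΔCS is the trapezoid between Q = 232.6 and Q = 259 of height $26.4: ½ · (259 + 232.6) · 26.4 = $6489.12.

Consumer surplus falls by $6489.12 thousand.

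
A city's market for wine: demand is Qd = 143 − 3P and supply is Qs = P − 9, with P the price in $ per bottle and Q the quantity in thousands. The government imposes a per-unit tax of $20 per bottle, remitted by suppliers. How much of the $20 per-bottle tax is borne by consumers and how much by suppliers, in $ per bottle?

Before the tax: set 143 − 3P = P − 9 → P* = $38, Q* = 29.
With the tax collected from suppliers, supply shifts: Qs = (P − 20) − 9.
New equilibrium: consumers pay $43, suppliers receive $23, Q = 14. (Wedge: Pb − Ps = 20.)
Burden on consumers: $5; on suppliers: $15. (They sum to $20.)

Consumers bear $5 per bottle; suppliers bear $15 per bottle.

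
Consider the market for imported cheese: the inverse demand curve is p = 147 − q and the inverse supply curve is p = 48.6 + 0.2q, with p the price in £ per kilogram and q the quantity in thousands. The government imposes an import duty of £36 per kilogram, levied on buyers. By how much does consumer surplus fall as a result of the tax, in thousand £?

Consumer surplus falls by £2010 thousand.

Rewrite in direct form: qd = 147 − p and qs = 5p − 243.
Before the tax: set 147 − p = 5p − 243 → p* = £65, q* = 82.
With the tax collected from buyers, demand (in seller-price terms) shifts: qd = 147 − (p + 36).
New equilibrium: buyers pay £95, suppliers receive £59, q = 52. (Wedge: pb − ps = 36.)
ΔCS is the trapezoid between Q = 52 and Q = 82 of height £30: ½ · (82 + 52) · 30 = £2010.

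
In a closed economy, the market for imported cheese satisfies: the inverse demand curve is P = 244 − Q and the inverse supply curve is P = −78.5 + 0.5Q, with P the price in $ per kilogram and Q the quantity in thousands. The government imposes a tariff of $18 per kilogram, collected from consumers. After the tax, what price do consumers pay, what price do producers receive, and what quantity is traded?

Consumers pay $41; producers receive $23; quantity = 203.

Inverting to Q(P) form: Qd = 244 − P; Qs = 2P + 157.
Without the tax, 244 − P = 2P + 157 gives 3P = 87, so P* = $29 and Q* = 215.
With the tax collected from consumers, demand (in seller-price terms) shifts: Qd = 244 − (P + 18).
Solving gives Q = 203 with consumers paying $41 and producers receiving $23 (the $18 wedge).
The less price-elastic side of the market bears the larger share of a per-unit tax.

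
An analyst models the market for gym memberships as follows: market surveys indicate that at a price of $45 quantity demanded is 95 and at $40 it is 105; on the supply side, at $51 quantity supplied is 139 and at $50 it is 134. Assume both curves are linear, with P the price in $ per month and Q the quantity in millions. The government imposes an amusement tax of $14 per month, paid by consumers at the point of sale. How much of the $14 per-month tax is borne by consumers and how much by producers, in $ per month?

Consumers bear $10 per month; producers bear $4 per month.

Demand slope: (105 − 95)/(40 − 45) = -2, so Qd = 185 − 2P.
Supply slope: (134 − 139)/(50 − 51) = 5, so Qs = 5P − 116.
Before the tax: set 185 − 2P = 5P − 116 → P* = $43, Q* = 99.
With the tax collected from consumers, demand (in seller-price terms) shifts: Qd = 185 − 2(P + 14).
Solving gives Q = 79 with consumers paying $53 and producers receiving $39 (the $14 wedge).
Burden on consumers: $10; on producers: $4. (They sum to $14.)
The less price-elastic side of the market bears the larger share of a per-unit tax.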